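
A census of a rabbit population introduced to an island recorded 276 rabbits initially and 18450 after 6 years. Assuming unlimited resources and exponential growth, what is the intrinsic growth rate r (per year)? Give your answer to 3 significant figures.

0.700 per year

From N(t) = N₀·e^(rt): e^(r·6) = 18450/276 = 66.848.
r·6 = ln(66.848) = 4.2024, so r = 4.2024/6 = 0.7004.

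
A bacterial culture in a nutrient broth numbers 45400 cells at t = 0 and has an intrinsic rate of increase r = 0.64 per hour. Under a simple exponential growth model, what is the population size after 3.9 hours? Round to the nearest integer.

N(t) = N₀·e^(rt) = 45400 × e^(0.64×3.9) = 45400 × e^2.496.
e^2.496 ≈ 12.134, so N ≈ 45400 × 12.134 = 550877.

550877 cells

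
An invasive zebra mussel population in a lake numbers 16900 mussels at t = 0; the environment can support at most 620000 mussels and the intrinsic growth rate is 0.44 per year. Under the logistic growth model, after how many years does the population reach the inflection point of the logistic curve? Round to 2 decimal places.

8.12 years

Logistic growth is fastest at N = K/2 = 310000.
A = (K − N₀)/N₀ = 35.686. Set K/(1 + A·e^(−rt)) = K/2 → A·e^(−rt) = 1.
e^(−0.44t) = 1/35.686 = 0.0280219, so t = ln(35.686)/0.44 = 3.5748/0.44 = 8.1245.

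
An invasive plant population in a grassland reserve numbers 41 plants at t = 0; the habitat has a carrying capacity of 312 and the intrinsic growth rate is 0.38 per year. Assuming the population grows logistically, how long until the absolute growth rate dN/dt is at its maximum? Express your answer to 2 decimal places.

4.97 years

Logistic growth is fastest at N = K/2 = 156.
A = (K − N₀)/N₀ = 6.6098. Set K/(1 + A·e^(−rt)) = K/2 → A·e^(−rt) = 1.
e^(−0.38t) = 1/6.6098 = 0.151292, so t = ln(6.6098)/0.38 = 1.8885/0.38 = 4.9699.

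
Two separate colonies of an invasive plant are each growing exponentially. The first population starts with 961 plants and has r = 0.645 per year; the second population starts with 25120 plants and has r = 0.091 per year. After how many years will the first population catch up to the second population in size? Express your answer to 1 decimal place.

5.9 years

Set 961·e^(0.645t) = 25120·e^(0.091t).
e^((0.645 − 0.091)t) = 25120/961 → e^(0.554·t) = 26.139.
0.554·t = ln(26.139) = 3.2634, so t = 3.2634/0.554 = 5.8907.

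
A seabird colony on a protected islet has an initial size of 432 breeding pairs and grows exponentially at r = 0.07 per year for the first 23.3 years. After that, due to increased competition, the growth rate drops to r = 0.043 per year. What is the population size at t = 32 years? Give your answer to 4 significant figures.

3208 breeding pairs

Phase 1: N(23.3) = 432·e^(0.07×23.3) = 432·e^1.631 = 2207.08.
Phase 2 runs for 32 − 23.3 = 8.7 years at r = 0.043.
N(32) = 2207.08·e^(0.043×8.7) = 2207.08·e^0.3741 = 3208.39.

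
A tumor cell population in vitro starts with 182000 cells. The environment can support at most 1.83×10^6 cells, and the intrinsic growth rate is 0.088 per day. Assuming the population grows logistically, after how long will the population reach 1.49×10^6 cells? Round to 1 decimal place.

A = (K − N₀)/N₀ = (1.83×10^6 − 182000)/182000 = 9.0549.
Solve 1.83×10^6/(1 + 9.0549·e^(−0.088t)) = 1.49×10^6: 1 + 9.0549·e^(−0.088t) = 1.2282, so e^(−0.088t) = 0.0252004.
−0.088·t = ln(0.0252004) = -3.6809, so t = 3.6809/0.088 = 41.828.

41.8 days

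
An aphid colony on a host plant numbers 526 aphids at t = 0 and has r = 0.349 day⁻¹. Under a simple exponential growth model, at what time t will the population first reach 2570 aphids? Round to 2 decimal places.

4.55 days

Set N₀·e^(rt) = 2570: e^(0.349·t) = 2570/526 = 4.8859.
0.349·t = ln(4.8859) = 1.5864, so t = 1.5864/0.349 = 4.5454.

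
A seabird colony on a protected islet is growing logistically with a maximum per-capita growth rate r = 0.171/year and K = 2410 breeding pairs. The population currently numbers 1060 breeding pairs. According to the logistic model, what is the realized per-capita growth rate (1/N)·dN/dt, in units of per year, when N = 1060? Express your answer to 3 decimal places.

0.096 per year

(1/N)·dN/dt = r(1 − N/K) = 0.171 × (1 − 1060/2410).
= 0.171 × 0.56017 = 0.095788.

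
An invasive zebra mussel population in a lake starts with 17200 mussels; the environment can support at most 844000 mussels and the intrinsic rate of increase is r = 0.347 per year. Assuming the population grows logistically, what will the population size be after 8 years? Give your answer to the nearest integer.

211310 mussels

A = (K − N₀)/N₀ = (844000 − 17200)/17200 = 48.07.
N(t) = K/(1 + A·e^(−rt)) = 844000/(1 + 48.07×e^(−0.347×8)).
e^(−2.776) = 0.062287; denominator = 1 + 48.07×0.062287 = 3.9941.
N = 844000/3.9941 = 211310.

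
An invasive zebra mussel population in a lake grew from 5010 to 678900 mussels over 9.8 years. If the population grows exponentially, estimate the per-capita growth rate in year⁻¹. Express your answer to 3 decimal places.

From N(t) = N₀·e^(rt): e^(r·9.8) = 678900/5010 = 135.51.
r·9.8 = ln(135.51) = 4.909, so r = 4.909/9.8 = 0.50092.

0.501 per year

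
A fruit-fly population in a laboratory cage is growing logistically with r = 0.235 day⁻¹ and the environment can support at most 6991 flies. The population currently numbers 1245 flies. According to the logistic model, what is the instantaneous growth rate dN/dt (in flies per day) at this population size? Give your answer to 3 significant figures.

240 flies per day

dN/dt = rN(1 − N/K) = 0.235 × 1245 × (1 − 1245/6991).
1 − 1245/6991 = 0.82191; dN/dt = 0.235 × 1245 × 0.82191 = 240.47.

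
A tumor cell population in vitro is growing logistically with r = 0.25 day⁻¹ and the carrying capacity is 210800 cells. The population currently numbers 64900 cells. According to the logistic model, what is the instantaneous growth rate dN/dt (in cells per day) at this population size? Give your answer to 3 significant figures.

dN/dt = rN(1 − N/K) = 0.25 × 64900 × (1 − 64900/210800).
1 − 64900/210800 = 0.69213; dN/dt = 0.25 × 64900 × 0.69213 = 11230.

11200 cells per day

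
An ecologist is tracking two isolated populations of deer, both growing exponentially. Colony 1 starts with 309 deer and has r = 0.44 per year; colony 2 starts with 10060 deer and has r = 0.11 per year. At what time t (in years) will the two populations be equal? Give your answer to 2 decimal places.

Set 309·e^(0.44t) = 10060·e^(0.11t).
e^((0.44 − 0.11)t) = 10060/309 → e^(0.33·t) = 32.557.
0.33·t = ln(32.557) = 3.483, so t = 3.483/0.33 = 10.554.

10.55 years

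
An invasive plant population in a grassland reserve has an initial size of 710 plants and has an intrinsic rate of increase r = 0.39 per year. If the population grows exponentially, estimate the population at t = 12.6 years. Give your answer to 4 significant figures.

96690 plants

N(t) = N₀·e^(rt) = 710 × e^(0.39×12.6) = 710 × e^4.914.
e^4.914 ≈ 136.18, so N ≈ 710 × 136.18 = 96690.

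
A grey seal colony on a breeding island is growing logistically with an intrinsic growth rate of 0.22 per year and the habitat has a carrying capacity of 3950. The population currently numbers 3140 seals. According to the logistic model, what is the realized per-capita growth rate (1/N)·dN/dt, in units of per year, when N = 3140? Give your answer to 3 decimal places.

(1/N)·dN/dt = r(1 − N/K) = 0.22 × (1 − 3140/3950).
= 0.22 × 0.20506 = 0.045114.

0.045 per year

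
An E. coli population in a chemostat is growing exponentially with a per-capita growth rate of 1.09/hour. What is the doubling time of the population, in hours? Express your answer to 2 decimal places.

0.64 hours

Doubling time t_d = ln(2)/r = 0.6931/1.09 = 0.63591.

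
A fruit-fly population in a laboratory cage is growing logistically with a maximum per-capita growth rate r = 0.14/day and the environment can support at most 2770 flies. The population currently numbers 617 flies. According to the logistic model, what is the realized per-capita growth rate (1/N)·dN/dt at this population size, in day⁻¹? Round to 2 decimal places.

0.11 per day

(1/N)·dN/dt = r(1 − N/K) = 0.14 × (1 − 617/2770).
= 0.14 × 0.77726 = 0.10882.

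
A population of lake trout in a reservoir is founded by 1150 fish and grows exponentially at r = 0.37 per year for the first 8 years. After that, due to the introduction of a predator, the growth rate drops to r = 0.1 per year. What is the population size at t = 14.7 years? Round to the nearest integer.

43370 fish

Phase 1: N(8) = 1150·e^(0.37×8) = 1150·e^2.96 = 22192.7.
Phase 2 runs for 14.7 − 8 = 6.7 years at r = 0.1.
N(14.7) = 22192.7·e^(0.1×6.7) = 22192.7·e^0.67 = 43369.7.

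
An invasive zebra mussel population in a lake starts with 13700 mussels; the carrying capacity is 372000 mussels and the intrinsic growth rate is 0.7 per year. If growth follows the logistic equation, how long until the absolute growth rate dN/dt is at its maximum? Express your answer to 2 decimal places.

Logistic growth is fastest at N = K/2 = 186000.
A = (K − N₀)/N₀ = 26.153. Set K/(1 + A·e^(−rt)) = K/2 → A·e^(−rt) = 1.
e^(−0.7t) = 1/26.153 = 0.0382361, so t = ln(26.153)/0.7 = 3.264/0.7 = 4.6628.

4.66 years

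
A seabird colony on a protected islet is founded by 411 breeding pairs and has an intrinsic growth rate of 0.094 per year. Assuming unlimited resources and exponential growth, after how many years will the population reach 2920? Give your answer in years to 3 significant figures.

20.9 years

Set N₀·e^(rt) = 2920: e^(0.094·t) = 2920/411 = 7.1046.
0.094·t = ln(7.1046) = 1.9607, so t = 1.9607/0.094 = 20.859.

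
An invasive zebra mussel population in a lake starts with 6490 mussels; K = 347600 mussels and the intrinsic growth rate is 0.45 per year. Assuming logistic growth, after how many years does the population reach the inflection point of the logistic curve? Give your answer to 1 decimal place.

Logistic growth is fastest at N = K/2 = 173800.
A = (K − N₀)/N₀ = 52.559. Set K/(1 + A·e^(−rt)) = K/2 → A·e^(−rt) = 1.
e^(−0.45t) = 1/52.559 = 0.0190261, so t = ln(52.559)/0.45 = 3.9619/0.45 = 8.8043.

8.8 years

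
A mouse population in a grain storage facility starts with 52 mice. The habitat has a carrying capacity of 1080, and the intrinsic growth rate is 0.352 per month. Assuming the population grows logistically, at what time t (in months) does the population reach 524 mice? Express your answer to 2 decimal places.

8.31 months

A = (K − N₀)/N₀ = (1080 − 52)/52 = 19.769.
Solve 1080/(1 + 19.769·e^(−0.352t)) = 524: 1 + 19.769·e^(−0.352t) = 2.0611, so e^(−0.352t) = 0.0536727.
−0.352·t = ln(0.0536727) = -2.9249, so t = 2.9249/0.352 = 8.3092.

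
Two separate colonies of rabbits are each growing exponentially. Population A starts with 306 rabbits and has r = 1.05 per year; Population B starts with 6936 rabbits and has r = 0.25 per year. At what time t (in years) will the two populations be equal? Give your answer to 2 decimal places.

Set 306·e^(1.05t) = 6936·e^(0.25t).
e^((1.05 − 0.25)t) = 6936/306 → e^(0.8·t) = 22.667.
0.8·t = ln(22.667) = 3.1209, so t = 3.1209/0.8 = 3.9011.

3.90 years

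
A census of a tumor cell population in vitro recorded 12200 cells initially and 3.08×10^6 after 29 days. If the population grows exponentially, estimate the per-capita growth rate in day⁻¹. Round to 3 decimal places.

From N(t) = N₀·e^(rt): e^(r·29) = 3.08×10^6/12200 = 252.46.
r·29 = ln(252.46) = 5.5312, so r = 5.5312/29 = 0.19073.

0.191 per day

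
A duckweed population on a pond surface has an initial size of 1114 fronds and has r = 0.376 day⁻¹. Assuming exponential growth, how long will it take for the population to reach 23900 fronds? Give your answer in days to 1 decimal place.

Set N₀·e^(rt) = 23900: e^(0.376·t) = 23900/1114 = 21.454.
0.376·t = ln(21.454) = 3.0659, so t = 3.0659/0.376 = 8.154.

8.2 days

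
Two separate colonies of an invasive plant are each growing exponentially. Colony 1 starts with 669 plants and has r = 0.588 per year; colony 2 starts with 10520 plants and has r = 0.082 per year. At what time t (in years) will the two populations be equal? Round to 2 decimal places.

Set 669·e^(0.588t) = 10520·e^(0.082t).
e^((0.588 − 0.082)t) = 10520/669 → e^(0.506·t) = 15.725.
0.506·t = ln(15.725) = 2.7552, so t = 2.7552/0.506 = 5.4452.

5.45 years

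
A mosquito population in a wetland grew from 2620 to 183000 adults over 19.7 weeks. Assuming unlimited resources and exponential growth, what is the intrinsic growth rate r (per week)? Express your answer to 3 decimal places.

0.216 per week

From N(t) = N₀·e^(rt): e^(r·19.7) = 183000/2620 = 69.847.
r·19.7 = ln(69.847) = 4.2463, so r = 4.2463/19.7 = 0.21555.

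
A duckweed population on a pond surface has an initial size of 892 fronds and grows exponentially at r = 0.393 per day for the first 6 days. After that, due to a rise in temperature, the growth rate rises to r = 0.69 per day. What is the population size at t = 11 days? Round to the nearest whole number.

Phase 1: N(6) = 892·e^(0.393×6) = 892·e^2.358 = 9428.25.
Phase 2 runs for 11 − 6 = 5 days at r = 0.69.
N(11) = 9428.25·e^(0.69×5) = 9428.25·e^3.45 = 296994.

296994 fronds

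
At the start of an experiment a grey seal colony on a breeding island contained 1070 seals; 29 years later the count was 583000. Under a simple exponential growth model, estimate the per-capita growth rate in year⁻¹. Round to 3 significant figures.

From N(t) = N₀·e^(rt): e^(r·29) = 583000/1070 = 544.86.
r·29 = ln(544.86) = 6.3005, so r = 6.3005/29 = 0.21726.

0.217 per year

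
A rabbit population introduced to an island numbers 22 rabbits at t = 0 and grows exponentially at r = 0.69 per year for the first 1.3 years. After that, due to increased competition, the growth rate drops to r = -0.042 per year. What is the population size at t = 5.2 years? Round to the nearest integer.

Phase 1: N(1.3) = 22·e^(0.69×1.3) = 22·e^0.897 = 53.9492.
Phase 2 runs for 5.2 − 1.3 = 3.9 years at r = -0.042.
N(5.2) = 53.9492·e^(-0.042×3.9) = 53.9492·e^-0.1638 = 45.7981.

46 rabbits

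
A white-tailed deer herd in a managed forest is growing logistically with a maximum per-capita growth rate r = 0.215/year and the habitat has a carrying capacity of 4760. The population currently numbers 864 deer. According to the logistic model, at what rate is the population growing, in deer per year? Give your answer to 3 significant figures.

dN/dt = rN(1 − N/K) = 0.215 × 864 × (1 − 864/4760).
1 − 864/4760 = 0.81849; dN/dt = 0.215 × 864 × 0.81849 = 152.04.

152 deer per year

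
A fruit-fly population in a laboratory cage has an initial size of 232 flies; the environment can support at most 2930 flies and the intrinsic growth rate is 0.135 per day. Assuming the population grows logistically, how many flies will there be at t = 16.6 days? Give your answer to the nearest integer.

A = (K − N₀)/N₀ = (2930 − 232)/232 = 11.629.
N(t) = K/(1 + A·e^(−rt)) = 2930/(1 + 11.629×e^(−0.135×16.6)).
e^(−2.241) = 0.10635; denominator = 1 + 11.629×0.10635 = 2.2368.
N = 2930/2.2368 = 1309.91.

1310 flies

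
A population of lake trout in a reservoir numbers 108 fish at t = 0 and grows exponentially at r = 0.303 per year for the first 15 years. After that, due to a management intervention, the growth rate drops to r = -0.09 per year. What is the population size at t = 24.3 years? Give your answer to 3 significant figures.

Phase 1: N(15) = 108·e^(0.303×15) = 108·e^4.545 = 10169.3.
Phase 2 runs for 24.3 − 15 = 9.3 years at r = -0.09.
N(24.3) = 10169.3·e^(-0.09×9.3) = 10169.3·e^-0.837 = 4403.4.

4400 fish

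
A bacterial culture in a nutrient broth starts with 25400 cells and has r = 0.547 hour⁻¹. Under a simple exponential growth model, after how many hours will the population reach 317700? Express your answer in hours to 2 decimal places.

4.62 hours

Set N₀·e^(rt) = 317700: e^(0.547·t) = 317700/25400 = 12.508.
0.547·t = ln(12.508) = 2.5264, so t = 2.5264/0.547 = 4.6186.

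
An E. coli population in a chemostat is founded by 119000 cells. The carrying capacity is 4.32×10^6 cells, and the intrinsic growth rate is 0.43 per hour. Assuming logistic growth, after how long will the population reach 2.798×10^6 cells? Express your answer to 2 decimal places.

9.70 hours

A = (K − N₀)/N₀ = (4.32×10^6 − 119000)/119000 = 35.303.
Solve 4.32×10^6/(1 + 35.303·e^(−0.43t)) = 2.798×10^6: 1 + 35.303·e^(−0.43t) = 1.544, so e^(−0.43t) = 0.0154085.
−0.43·t = ln(0.0154085) = -4.1728, so t = 4.1728/0.43 = 9.7043.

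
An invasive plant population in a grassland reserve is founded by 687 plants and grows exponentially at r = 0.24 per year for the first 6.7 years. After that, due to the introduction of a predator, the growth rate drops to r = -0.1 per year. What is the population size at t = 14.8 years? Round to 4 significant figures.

1526 plants

Phase 1: N(6.7) = 687·e^(0.24×6.7) = 687·e^1.608 = 3430.06.
Phase 2 runs for 14.8 − 6.7 = 8.1 years at r = -0.1.
N(14.8) = 3430.06·e^(-0.1×8.1) = 3430.06·e^-0.81 = 1525.89.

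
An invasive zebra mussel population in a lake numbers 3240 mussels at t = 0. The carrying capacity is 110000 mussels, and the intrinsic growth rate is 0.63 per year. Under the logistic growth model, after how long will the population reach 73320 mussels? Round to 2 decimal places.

A = (K − N₀)/N₀ = (110000 − 3240)/3240 = 32.951.
Solve 110000/(1 + 32.951·e^(−0.63t)) = 73320: 1 + 32.951·e^(−0.63t) = 1.5003, so e^(−0.63t) = 0.0151825.
−0.63·t = ln(0.0151825) = -4.1876, so t = 4.1876/0.63 = 6.647.

6.65 years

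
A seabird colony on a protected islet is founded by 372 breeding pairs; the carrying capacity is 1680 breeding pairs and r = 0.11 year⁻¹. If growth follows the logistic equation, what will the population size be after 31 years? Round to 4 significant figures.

1505 breeding pairs

A = (K − N₀)/N₀ = (1680 − 372)/372 = 3.5161.
N(t) = K/(1 + A·e^(−rt)) = 1680/(1 + 3.5161×e^(−0.11×31)).
e^(−3.41) = 0.033041; denominator = 1 + 3.5161×0.033041 = 1.1162.
N = 1680/1.1162 = 1505.14.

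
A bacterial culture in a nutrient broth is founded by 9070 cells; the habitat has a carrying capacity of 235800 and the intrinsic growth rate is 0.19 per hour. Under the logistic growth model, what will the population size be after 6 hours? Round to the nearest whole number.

A = (K − N₀)/N₀ = (235800 − 9070)/9070 = 24.998.
N(t) = K/(1 + A·e^(−rt)) = 235800/(1 + 24.998×e^(−0.19×6)).
e^(−1.14) = 0.31982; denominator = 1 + 24.998×0.31982 = 8.9948.
N = 235800/8.9948 = 26215.2.

26215 cells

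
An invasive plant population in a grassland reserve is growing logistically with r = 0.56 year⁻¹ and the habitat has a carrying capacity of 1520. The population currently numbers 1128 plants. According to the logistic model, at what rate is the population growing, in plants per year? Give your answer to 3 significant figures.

dN/dt = rN(1 − N/K) = 0.56 × 1128 × (1 − 1128/1520).
1 − 1128/1520 = 0.25789; dN/dt = 0.56 × 1128 × 0.25789 = 162.91.

163 plants per year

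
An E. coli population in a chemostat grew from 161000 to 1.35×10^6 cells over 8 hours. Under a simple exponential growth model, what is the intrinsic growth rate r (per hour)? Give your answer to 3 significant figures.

0.266 per hour

From N(t) = N₀·e^(rt): e^(r·8) = 1.35×10^6/161000 = 8.3851.
r·8 = ln(8.3851) = 2.1265, so r = 2.1265/8 = 0.26581.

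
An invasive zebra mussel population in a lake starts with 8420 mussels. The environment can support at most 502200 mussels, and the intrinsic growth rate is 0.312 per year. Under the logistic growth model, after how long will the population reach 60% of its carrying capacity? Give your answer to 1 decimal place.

A = (K − N₀)/N₀ = (502200 − 8420)/8420 = 58.644.
Solve 502200/(1 + 58.644·e^(−0.312t)) = 301320: 1 + 58.644·e^(−0.312t) = 1.6667, so e^(−0.312t) = 0.0113681.
−0.312·t = ln(0.0113681) = -4.4769, so t = 4.4769/0.312 = 14.349.

14.3 years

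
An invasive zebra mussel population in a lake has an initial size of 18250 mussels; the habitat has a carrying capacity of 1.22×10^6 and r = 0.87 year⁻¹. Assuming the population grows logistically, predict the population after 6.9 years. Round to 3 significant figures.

1050000 mussels

A = (K − N₀)/N₀ = (1.22×10^6 − 18250)/18250 = 65.849.
N(t) = K/(1 + A·e^(−rt)) = 1.22×10^6/(1 + 65.849×e^(−0.87×6.9)).
e^(−6.003) = 0.0024713; denominator = 1 + 65.849×0.0024713 = 1.1627.
N = 1.22×10^6/1.1627 = 1.04925×10^6.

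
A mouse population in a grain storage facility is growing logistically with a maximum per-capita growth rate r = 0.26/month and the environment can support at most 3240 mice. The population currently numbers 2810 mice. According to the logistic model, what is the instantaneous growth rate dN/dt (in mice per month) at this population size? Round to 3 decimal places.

96.962 mice per month

dN/dt = rN(1 − N/K) = 0.26 × 2810 × (1 − 2810/3240).
1 − 2810/3240 = 0.13272; dN/dt = 0.26 × 2810 × 0.13272 = 96.962.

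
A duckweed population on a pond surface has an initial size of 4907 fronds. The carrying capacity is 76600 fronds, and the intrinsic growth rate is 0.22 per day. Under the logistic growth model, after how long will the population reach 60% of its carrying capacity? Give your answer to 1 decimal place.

14.0 days

A = (K − N₀)/N₀ = (76600 − 4907)/4907 = 14.61.
Solve 76600/(1 + 14.61·e^(−0.22t)) = 45960: 1 + 14.61·e^(−0.22t) = 1.6667, so e^(−0.22t) = 0.0456297.
−0.22·t = ln(0.0456297) = -3.0872, so t = 3.0872/0.22 = 14.033.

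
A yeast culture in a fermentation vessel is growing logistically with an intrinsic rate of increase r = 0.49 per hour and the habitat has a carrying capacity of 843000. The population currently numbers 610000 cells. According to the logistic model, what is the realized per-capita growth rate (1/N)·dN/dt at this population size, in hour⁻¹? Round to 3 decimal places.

0.135 per hour

(1/N)·dN/dt = r(1 − N/K) = 0.49 × (1 − 610000/843000).
= 0.49 × 0.27639 = 0.13543.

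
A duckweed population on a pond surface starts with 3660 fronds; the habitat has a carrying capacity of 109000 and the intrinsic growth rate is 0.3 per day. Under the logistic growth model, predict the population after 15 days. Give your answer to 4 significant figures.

A = (K − N₀)/N₀ = (109000 − 3660)/3660 = 28.781.
N(t) = K/(1 + A·e^(−rt)) = 109000/(1 + 28.781×e^(−0.3×15)).
e^(−4.5) = 0.011109; denominator = 1 + 28.781×0.011109 = 1.3197.
N = 109000/1.3197 = 82592.5.

82590 fronds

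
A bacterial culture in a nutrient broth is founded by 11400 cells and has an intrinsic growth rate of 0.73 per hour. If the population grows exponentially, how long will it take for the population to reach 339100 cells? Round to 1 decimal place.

Set N₀·e^(rt) = 339100: e^(0.73·t) = 339100/11400 = 29.746.
0.73·t = ln(29.746) = 3.3927, so t = 3.3927/0.73 = 4.6475.

4.6 hours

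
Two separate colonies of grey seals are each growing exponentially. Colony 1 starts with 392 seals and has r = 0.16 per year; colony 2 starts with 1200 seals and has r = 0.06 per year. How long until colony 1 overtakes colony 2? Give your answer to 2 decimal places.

Set 392·e^(0.16t) = 1200·e^(0.06t).
e^((0.16 − 0.06)t) = 1200/392 → e^(0.1·t) = 3.0612.
0.1·t = ln(3.0612) = 1.1188, so t = 1.1188/0.1 = 11.188.

11.19 years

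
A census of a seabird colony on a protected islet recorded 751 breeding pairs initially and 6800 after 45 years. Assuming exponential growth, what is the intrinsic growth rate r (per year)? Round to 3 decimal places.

0.049 per year

From N(t) = N₀·e^(rt): e^(r·45) = 6800/751 = 9.0546.
r·45 = ln(9.0546) = 2.2033, so r = 2.2033/45 = 0.048962.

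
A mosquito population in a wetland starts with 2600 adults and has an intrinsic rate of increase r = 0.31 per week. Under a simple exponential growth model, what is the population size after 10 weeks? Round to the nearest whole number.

N(t) = N₀·e^(rt) = 2600 × e^(0.31×10) = 2600 × e^3.1.
e^3.1 ≈ 22.198, so N ≈ 2600 × 22.198 = 57714.7.

57715 adults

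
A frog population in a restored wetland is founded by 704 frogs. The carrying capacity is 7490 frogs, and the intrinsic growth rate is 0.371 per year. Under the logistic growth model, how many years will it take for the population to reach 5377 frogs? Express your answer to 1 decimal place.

8.6 years

A = (K − N₀)/N₀ = (7490 − 704)/704 = 9.6392.
Solve 7490/(1 + 9.6392·e^(−0.371t)) = 5377: 1 + 9.6392·e^(−0.371t) = 1.393, so e^(−0.371t) = 0.0407679.
−0.371·t = ln(0.0407679) = -3.1999, so t = 3.1999/0.371 = 8.625.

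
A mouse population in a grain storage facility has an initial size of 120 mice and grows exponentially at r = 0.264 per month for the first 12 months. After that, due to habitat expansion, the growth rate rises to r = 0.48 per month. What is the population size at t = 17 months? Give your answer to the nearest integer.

Phase 1: N(12) = 120·e^(0.264×12) = 120·e^3.168 = 2851.19.
Phase 2 runs for 17 − 12 = 5 months at r = 0.48.
N(17) = 2851.19·e^(0.48×5) = 2851.19·e^2.4 = 31429.2.

31429 mice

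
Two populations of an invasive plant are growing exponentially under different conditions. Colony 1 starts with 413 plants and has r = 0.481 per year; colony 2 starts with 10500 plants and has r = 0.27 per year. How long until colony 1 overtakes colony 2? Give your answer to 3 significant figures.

15.3 years

Set 413·e^(0.481t) = 10500·e^(0.27t).
e^((0.481 − 0.27)t) = 10500/413 → e^(0.211·t) = 25.424.
0.211·t = ln(25.424) = 3.2357, so t = 3.2357/0.211 = 15.335.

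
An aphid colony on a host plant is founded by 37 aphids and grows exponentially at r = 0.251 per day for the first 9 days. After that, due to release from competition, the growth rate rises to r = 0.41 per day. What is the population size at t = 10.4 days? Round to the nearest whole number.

Phase 1: N(9) = 37·e^(0.251×9) = 37·e^2.259 = 354.22.
Phase 2 runs for 10.4 − 9 = 1.4 days at r = 0.41.
N(10.4) = 354.22·e^(0.41×1.4) = 354.22·e^0.574 = 628.866.

629 aphids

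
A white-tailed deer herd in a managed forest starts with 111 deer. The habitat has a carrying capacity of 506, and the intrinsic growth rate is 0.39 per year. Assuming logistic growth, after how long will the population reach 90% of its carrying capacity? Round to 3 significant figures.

8.89 years

A = (K − N₀)/N₀ = (506 − 111)/111 = 3.5586.
Solve 506/(1 + 3.5586·e^(−0.39t)) = 455.4: 1 + 3.5586·e^(−0.39t) = 1.1111, so e^(−0.39t) = 0.0312236.
−0.39·t = ln(0.0312236) = -3.4666, so t = 3.4666/0.39 = 8.8887.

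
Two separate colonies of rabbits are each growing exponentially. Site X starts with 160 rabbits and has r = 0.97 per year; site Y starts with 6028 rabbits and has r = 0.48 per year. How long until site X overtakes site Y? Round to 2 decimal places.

7.41 years

Set 160·e^(0.97t) = 6028·e^(0.48t).
e^((0.97 − 0.48)t) = 6028/160 → e^(0.49·t) = 37.675.
0.49·t = ln(37.675) = 3.629, so t = 3.629/0.49 = 7.4061.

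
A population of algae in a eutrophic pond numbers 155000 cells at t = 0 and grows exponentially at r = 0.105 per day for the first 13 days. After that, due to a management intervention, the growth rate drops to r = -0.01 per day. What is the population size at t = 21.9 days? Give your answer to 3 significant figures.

555000 cells

Phase 1: N(13) = 155000·e^(0.105×13) = 155000·e^1.365 = 606937.
Phase 2 runs for 21.9 − 13 = 8.9 days at r = -0.01.
N(21.9) = 606937·e^(-0.01×8.9) = 606937·e^-0.089 = 555254.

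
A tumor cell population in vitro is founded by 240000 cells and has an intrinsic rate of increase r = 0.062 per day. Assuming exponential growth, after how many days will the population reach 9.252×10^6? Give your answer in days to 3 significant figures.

Set N₀·e^(rt) = 9.252×10^6: e^(0.062·t) = 9.252×10^6/240000 = 38.55.
0.062·t = ln(38.55) = 3.652, so t = 3.652/0.062 = 58.903.

58.9 days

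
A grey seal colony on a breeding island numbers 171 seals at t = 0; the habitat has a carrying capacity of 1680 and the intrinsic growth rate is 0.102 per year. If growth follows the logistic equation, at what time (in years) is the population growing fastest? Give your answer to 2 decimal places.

21.35 years

Logistic growth is fastest at N = K/2 = 840.
A = (K − N₀)/N₀ = 8.8246. Set K/(1 + A·e^(−rt)) = K/2 → A·e^(−rt) = 1.
e^(−0.102t) = 1/8.8246 = 0.11332, so t = ln(8.8246)/0.102 = 2.1775/0.102 = 21.348.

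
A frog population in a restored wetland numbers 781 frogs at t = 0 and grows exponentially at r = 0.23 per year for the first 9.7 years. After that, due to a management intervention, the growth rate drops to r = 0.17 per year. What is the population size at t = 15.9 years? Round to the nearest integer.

Phase 1: N(9.7) = 781·e^(0.23×9.7) = 781·e^2.231 = 7270.46.
Phase 2 runs for 15.9 − 9.7 = 6.2 years at r = 0.17.
N(15.9) = 7270.46·e^(0.17×6.2) = 7270.46·e^1.054 = 20859.7.

20860 frogs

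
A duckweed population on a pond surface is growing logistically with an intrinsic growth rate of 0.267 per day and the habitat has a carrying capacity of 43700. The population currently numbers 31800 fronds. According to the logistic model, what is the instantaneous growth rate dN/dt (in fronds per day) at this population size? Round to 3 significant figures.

dN/dt = rN(1 − N/K) = 0.267 × 31800 × (1 − 31800/43700).
1 − 31800/43700 = 0.27231; dN/dt = 0.267 × 31800 × 0.27231 = 2312.1.

2310 fronds per day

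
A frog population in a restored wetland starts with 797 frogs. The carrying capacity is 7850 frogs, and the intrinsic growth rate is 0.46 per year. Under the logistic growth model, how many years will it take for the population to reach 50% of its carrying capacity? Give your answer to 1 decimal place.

A = (K − N₀)/N₀ = (7850 − 797)/797 = 8.8494.
Solve 7850/(1 + 8.8494·e^(−0.46t)) = 3925: 1 + 8.8494·e^(−0.46t) = 2, so e^(−0.46t) = 0.113002.
−0.46·t = ln(0.113002) = -2.1804, so t = 2.1804/0.46 = 4.7399.

4.7 years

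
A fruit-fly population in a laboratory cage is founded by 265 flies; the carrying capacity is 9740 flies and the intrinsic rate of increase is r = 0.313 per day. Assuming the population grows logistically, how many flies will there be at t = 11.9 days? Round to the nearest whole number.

A = (K − N₀)/N₀ = (9740 − 265)/265 = 35.755.
N(t) = K/(1 + A·e^(−rt)) = 9740/(1 + 35.755×e^(−0.313×11.9)).
e^(−3.725) = 0.02412; denominator = 1 + 35.755×0.02412 = 1.8624.
N = 9740/1.8624 = 5229.77.

5230 flies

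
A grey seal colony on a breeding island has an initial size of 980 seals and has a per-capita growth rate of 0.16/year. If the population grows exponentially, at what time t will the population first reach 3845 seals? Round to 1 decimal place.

8.5 years

Set N₀·e^(rt) = 3845: e^(0.16·t) = 3845/980 = 3.9235.
0.16·t = ln(3.9235) = 1.367, so t = 1.367/0.16 = 8.5436.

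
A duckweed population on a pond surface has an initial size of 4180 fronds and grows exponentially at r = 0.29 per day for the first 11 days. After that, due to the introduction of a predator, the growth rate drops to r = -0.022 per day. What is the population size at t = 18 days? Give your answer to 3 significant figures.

87000 fronds

Phase 1: N(11) = 4180·e^(0.29×11) = 4180·e^3.19 = 101526.
Phase 2 runs for 18 − 11 = 7 days at r = -0.022.
N(18) = 101526·e^(-0.022×7) = 101526·e^-0.154 = 87035.1.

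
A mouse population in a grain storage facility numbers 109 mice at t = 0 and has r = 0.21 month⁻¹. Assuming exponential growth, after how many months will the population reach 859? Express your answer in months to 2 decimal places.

9.83 months

Set N₀·e^(rt) = 859: e^(0.21·t) = 859/109 = 7.8807.
0.21·t = ln(7.8807) = 2.0644, so t = 2.0644/0.21 = 9.8306.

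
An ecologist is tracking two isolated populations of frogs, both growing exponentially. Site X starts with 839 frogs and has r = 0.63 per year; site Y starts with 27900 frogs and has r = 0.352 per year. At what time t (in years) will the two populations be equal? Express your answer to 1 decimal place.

12.6 years

Set 839·e^(0.63t) = 27900·e^(0.352t).
e^((0.63 − 0.352)t) = 27900/839 → e^(0.278·t) = 33.254.
0.278·t = ln(33.254) = 3.5042, so t = 3.5042/0.278 = 12.605.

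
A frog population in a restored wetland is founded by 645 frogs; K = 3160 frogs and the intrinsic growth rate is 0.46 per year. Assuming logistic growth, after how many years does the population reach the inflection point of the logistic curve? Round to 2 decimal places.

Logistic growth is fastest at N = K/2 = 1580.
A = (K − N₀)/N₀ = 3.8992. Set K/(1 + A·e^(−rt)) = K/2 → A·e^(−rt) = 1.
e^(−0.46t) = 1/3.8992 = 0.256461, so t = ln(3.8992)/0.46 = 1.3608/0.46 = 2.9582.

2.96 years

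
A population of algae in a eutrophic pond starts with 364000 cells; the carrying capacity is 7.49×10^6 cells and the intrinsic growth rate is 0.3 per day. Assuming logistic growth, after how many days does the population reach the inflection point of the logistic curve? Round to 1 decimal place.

Logistic growth is fastest at N = K/2 = 3.745×10^6.
A = (K − N₀)/N₀ = 19.577. Set K/(1 + A·e^(−rt)) = K/2 → A·e^(−rt) = 1.
e^(−0.3t) = 1/19.577 = 0.0510806, so t = ln(19.577)/0.3 = 2.9744/0.3 = 9.9145.

9.9 days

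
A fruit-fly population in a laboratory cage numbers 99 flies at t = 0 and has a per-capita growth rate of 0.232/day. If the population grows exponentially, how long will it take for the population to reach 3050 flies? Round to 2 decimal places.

Set N₀·e^(rt) = 3050: e^(0.232·t) = 3050/99 = 30.808.
0.232·t = ln(30.808) = 3.4278, so t = 3.4278/0.232 = 14.775.

14.77 days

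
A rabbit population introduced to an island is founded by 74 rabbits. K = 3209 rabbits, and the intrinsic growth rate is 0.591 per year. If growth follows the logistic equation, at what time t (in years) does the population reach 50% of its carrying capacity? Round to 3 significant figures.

A = (K − N₀)/N₀ = (3209 − 74)/74 = 42.365.
Solve 3209/(1 + 42.365·e^(−0.591t)) = 1604.5: 1 + 42.365·e^(−0.591t) = 2, so e^(−0.591t) = 0.0236045.
−0.591·t = ln(0.0236045) = -3.7463, so t = 3.7463/0.591 = 6.3389.

6.34 years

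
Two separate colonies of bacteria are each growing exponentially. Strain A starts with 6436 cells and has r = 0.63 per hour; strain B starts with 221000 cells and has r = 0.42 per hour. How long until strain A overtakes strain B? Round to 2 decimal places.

16.84 hours

Set 6436·e^(0.63t) = 221000·e^(0.42t).
e^((0.63 − 0.42)t) = 221000/6436 → e^(0.21·t) = 34.338.
0.21·t = ln(34.338) = 3.5363, so t = 3.5363/0.21 = 16.839.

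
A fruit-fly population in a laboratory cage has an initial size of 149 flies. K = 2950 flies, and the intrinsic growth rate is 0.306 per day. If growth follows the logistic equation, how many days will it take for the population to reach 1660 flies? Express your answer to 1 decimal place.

A = (K − N₀)/N₀ = (2950 − 149)/149 = 18.799.
Solve 2950/(1 + 18.799·e^(−0.306t)) = 1660: 1 + 18.799·e^(−0.306t) = 1.7771, so e^(−0.306t) = 0.0413385.
−0.306·t = ln(0.0413385) = -3.186, so t = 3.186/0.306 = 10.412.

10.4 days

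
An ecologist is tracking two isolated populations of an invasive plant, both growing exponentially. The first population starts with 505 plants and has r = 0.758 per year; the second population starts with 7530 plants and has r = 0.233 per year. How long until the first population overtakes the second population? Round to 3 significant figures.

5.15 years

Set 505·e^(0.758t) = 7530·e^(0.233t).
e^((0.758 − 0.233)t) = 7530/505 → e^(0.525·t) = 14.911.
0.525·t = ln(14.911) = 2.7021, so t = 2.7021/0.525 = 5.1468.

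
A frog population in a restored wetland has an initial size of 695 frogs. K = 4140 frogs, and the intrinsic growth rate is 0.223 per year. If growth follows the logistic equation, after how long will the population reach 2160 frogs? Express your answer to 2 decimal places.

A = (K − N₀)/N₀ = (4140 − 695)/695 = 4.9568.
Solve 4140/(1 + 4.9568·e^(−0.223t)) = 2160: 1 + 4.9568·e^(−0.223t) = 1.9167, so e^(−0.223t) = 0.18493.
−0.223·t = ln(0.18493) = -1.6878, so t = 1.6878/0.223 = 7.5685.

7.57 years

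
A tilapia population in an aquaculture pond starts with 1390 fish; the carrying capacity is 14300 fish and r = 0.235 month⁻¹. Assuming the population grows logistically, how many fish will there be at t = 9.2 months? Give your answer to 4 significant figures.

A = (K − N₀)/N₀ = (14300 − 1390)/1390 = 9.2878.
N(t) = K/(1 + A·e^(−rt)) = 14300/(1 + 9.2878×e^(−0.235×9.2)).
e^(−2.162) = 0.11509; denominator = 1 + 9.2878×0.11509 = 2.069.
N = 14300/2.069 = 6911.64.

6912 fish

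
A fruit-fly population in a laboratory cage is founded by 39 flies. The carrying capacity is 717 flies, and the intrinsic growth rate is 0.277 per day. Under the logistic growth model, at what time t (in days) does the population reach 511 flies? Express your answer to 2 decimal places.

13.59 days

A = (K − N₀)/N₀ = (717 − 39)/39 = 17.385.
Solve 717/(1 + 17.385·e^(−0.277t)) = 511: 1 + 17.385·e^(−0.277t) = 1.4031, so e^(−0.277t) = 0.023189.
−0.277·t = ln(0.023189) = -3.7641, so t = 3.7641/0.277 = 13.589.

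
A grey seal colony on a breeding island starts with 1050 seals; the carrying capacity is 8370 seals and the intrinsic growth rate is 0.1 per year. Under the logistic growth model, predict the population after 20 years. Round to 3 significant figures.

4310 seals

A = (K − N₀)/N₀ = (8370 − 1050)/1050 = 6.9714.
N(t) = K/(1 + A·e^(−rt)) = 8370/(1 + 6.9714×e^(−0.1×20)).
e^(−2) = 0.13534; denominator = 1 + 6.9714×0.13534 = 1.9435.
N = 8370/1.9435 = 4306.71.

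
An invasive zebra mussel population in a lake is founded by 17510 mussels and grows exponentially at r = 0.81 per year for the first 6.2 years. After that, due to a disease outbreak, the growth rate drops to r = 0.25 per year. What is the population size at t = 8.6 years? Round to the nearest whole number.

Phase 1: N(6.2) = 17510·e^(0.81×6.2) = 17510·e^5.022 = 2.65652×10^6.
Phase 2 runs for 8.6 − 6.2 = 2.4 years at r = 0.25.
N(8.6) = 2.65652×10^6·e^(0.25×2.4) = 2.65652×10^6·e^0.6 = 4.840494×10^6.

4840494 mussels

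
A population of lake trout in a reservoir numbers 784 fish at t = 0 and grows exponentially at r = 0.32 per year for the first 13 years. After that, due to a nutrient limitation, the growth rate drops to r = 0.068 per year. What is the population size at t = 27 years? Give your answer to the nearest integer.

130146 fish

Phase 1: N(13) = 784·e^(0.32×13) = 784·e^4.16 = 50232.1.
Phase 2 runs for 27 − 13 = 14 years at r = 0.068.
N(27) = 50232.1·e^(0.068×14) = 50232.1·e^0.952 = 130146.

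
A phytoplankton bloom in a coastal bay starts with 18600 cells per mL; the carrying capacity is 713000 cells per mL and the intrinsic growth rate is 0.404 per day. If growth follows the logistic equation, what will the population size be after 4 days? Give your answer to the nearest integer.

84701 cells per mL

A = (K − N₀)/N₀ = (713000 − 18600)/18600 = 37.333.
N(t) = K/(1 + A·e^(−rt)) = 713000/(1 + 37.333×e^(−0.404×4)).
e^(−1.616) = 0.19869; denominator = 1 + 37.333×0.19869 = 8.4178.
N = 713000/8.4178 = 84701.2.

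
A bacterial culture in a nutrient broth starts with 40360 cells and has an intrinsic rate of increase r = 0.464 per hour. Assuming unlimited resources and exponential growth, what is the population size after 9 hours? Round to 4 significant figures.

2628000 cells

N(t) = N₀·e^(rt) = 40360 × e^(0.464×9) = 40360 × e^4.176.
e^4.176 ≈ 65.105, so N ≈ 40360 × 65.105 = 2.627634×10^6.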